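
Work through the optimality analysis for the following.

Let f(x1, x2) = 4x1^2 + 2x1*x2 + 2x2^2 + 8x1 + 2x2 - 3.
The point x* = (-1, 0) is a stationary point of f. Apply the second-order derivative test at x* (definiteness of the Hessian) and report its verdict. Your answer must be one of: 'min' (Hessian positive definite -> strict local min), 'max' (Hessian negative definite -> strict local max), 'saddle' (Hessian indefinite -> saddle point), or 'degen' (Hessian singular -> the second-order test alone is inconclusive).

Compute the Hessian H = grad^2 f:
  H = [[8, 2], [2, 4]]
Verify stationarity: grad f(x*) = H x* + g = (0, 0).
Eigenvalues of H: 3.1716, 8.8284.
Both eigenvalues > 0, so H is positive definite -> x* is a strict local min.

min


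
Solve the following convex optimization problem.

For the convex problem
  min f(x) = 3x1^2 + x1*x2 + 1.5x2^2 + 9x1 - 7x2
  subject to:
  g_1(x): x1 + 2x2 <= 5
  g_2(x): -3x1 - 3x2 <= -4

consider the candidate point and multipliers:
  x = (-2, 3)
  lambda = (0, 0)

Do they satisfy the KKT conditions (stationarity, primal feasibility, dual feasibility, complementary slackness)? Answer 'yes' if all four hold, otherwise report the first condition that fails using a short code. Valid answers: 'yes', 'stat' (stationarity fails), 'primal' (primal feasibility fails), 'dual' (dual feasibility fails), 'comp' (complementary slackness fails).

Gradient of f: grad f(x) = Q x + c = (0, 0)
Constraint values g_i(x) = a_i^T x - b_i:
  g_1((-2, 3)) = -1
  g_2((-2, 3)) = 1
Stationarity residual: grad f(x) + sum_i lambda_i a_i = (0, 0)
  -> stationarity OK
Primal feasibility (all g_i <= 0): FAILS
Dual feasibility (all lambda_i >= 0): OK
Complementary slackness (lambda_i * g_i(x) = 0 for all i): OK

Verdict: the first failing condition is primal_feasibility -> primal.

primal


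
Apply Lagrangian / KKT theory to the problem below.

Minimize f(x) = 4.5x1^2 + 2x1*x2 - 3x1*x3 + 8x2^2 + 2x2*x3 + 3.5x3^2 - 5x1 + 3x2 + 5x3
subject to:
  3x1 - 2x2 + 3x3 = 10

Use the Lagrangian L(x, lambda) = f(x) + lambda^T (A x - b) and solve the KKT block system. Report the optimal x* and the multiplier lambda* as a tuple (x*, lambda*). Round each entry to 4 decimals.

Form the Lagrangian:
  L(x, lambda) = (1/2) x^T Q x + c^T x + lambda^T (A x - b)
Stationarity (grad_x L = 0): Q x + c + A^T lambda = 0.
Primal feasibility: A x = b.

This gives the KKT block system:
  [ Q   A^T ] [ x     ]   [-c ]
  [ A    0  ] [ lambda ] = [ b ]

Solving the linear system:
  x*      = (1.7331, -0.7807, 1.0798)
  lambda* = (-1.9325)
  f(x*)   = 6.8581

x* = (1.7331, -0.7807, 1.0798), lambda* = (-1.9325)


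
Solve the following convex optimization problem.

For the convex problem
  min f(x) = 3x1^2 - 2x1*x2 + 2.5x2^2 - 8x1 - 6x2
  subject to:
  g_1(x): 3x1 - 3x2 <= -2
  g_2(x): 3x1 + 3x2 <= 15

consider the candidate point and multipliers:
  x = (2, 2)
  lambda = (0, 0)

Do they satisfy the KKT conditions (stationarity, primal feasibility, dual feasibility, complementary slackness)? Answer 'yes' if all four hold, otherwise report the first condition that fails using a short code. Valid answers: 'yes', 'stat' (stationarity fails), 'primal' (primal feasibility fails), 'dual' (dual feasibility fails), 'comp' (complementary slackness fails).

Gradient of f: grad f(x) = Q x + c = (0, 0)
Constraint values g_i(x) = a_i^T x - b_i:
  g_1((2, 2)) = 2
  g_2((2, 2)) = -3
Stationarity residual: grad f(x) + sum_i lambda_i a_i = (0, 0)
  -> stationarity OK
Primal feasibility (all g_i <= 0): FAILS
Dual feasibility (all lambda_i >= 0): OK
Complementary slackness (lambda_i * g_i(x) = 0 for all i): OK

Verdict: the first failing condition is primal_feasibility -> primal.

primal


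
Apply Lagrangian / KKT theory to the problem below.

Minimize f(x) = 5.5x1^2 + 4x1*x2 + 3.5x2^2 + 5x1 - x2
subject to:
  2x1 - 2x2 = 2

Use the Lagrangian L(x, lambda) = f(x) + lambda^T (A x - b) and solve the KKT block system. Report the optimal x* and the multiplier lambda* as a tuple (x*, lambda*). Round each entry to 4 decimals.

Form the Lagrangian:
  L(x, lambda) = (1/2) x^T Q x + c^T x + lambda^T (A x - b)
Stationarity (grad_x L = 0): Q x + c + A^T lambda = 0.
Primal feasibility: A x = b.

This gives the KKT block system:
  [ Q   A^T ] [ x     ]   [-c ]
  [ A    0  ] [ lambda ] = [ b ]

Solving the linear system:
  x*      = (0.2692, -0.7308)
  lambda* = (-2.5192)
  f(x*)   = 3.5577

x* = (0.2692, -0.7308), lambda* = (-2.5192)


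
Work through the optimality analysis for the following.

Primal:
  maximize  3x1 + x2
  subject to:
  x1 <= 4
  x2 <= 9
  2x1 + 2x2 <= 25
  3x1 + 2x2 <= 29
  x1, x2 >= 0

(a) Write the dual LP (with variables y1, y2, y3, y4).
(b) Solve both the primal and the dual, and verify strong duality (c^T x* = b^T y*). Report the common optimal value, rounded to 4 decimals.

The standard primal-dual pair for 'max c^T x s.t. A x <= b, x >= 0' is:
  Dual:  min b^T y  s.t.  A^T y >= c,  y >= 0.

So the dual LP is:
  minimize  4y1 + 9y2 + 25y3 + 29y4
  subject to:
    y1 + 2y3 + 3y4 >= 3
    y2 + 2y3 + 2y4 >= 1
    y1, y2, y3, y4 >= 0

Solving the primal: x* = (4, 8.5).
  primal value c^T x* = 20.5.
Solving the dual: y* = (1.5, 0, 0, 0.5).
  dual value b^T y* = 20.5.
Strong duality: c^T x* = b^T y*. Confirmed.

20.5


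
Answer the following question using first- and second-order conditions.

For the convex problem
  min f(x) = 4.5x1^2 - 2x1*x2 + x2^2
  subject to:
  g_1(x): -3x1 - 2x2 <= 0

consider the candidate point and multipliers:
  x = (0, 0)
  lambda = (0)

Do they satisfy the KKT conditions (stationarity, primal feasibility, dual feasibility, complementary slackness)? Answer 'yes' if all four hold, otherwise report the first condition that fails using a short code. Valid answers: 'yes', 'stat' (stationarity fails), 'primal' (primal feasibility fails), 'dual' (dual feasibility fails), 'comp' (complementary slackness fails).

Gradient of f: grad f(x) = Q x + c = (0, 0)
Constraint values g_i(x) = a_i^T x - b_i:
  g_1((0, 0)) = 0
Stationarity residual: grad f(x) + sum_i lambda_i a_i = (0, 0)
  -> stationarity OK
Primal feasibility (all g_i <= 0): OK
Dual feasibility (all lambda_i >= 0): OK
Complementary slackness (lambda_i * g_i(x) = 0 for all i): OK

Verdict: yes, KKT holds.

yes


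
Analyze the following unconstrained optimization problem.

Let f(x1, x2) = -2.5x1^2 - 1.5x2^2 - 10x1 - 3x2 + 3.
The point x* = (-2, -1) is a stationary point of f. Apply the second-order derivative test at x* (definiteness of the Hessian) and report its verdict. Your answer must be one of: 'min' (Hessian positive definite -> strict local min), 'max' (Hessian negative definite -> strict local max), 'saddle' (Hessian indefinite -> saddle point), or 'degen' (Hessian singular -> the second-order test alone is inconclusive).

Compute the Hessian H = grad^2 f:
  H = [[-5, 0], [0, -3]]
Verify stationarity: grad f(x*) = H x* + g = (0, 0).
Eigenvalues of H: -5, -3.
Both eigenvalues < 0, so H is negative definite -> x* is a strict local max.

max


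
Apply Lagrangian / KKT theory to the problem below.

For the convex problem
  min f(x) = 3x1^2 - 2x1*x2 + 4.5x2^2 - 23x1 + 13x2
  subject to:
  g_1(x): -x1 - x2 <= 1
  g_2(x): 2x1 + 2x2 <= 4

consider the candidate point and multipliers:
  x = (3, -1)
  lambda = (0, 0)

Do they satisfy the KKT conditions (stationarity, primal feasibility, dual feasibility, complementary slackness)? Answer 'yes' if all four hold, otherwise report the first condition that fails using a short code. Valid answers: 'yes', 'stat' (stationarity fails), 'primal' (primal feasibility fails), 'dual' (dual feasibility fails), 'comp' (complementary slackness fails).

Gradient of f: grad f(x) = Q x + c = (-3, -2)
Constraint values g_i(x) = a_i^T x - b_i:
  g_1((3, -1)) = -3
  g_2((3, -1)) = 0
Stationarity residual: grad f(x) + sum_i lambda_i a_i = (-3, -2)
  -> stationarity FAILS
Primal feasibility (all g_i <= 0): OK
Dual feasibility (all lambda_i >= 0): OK
Complementary slackness (lambda_i * g_i(x) = 0 for all i): OK

Verdict: the first failing condition is stationarity -> stat.

stat


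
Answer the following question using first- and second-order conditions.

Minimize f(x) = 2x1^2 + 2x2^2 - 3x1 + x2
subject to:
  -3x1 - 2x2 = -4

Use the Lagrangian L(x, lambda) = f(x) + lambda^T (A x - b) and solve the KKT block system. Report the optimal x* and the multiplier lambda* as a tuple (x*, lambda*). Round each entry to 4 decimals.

Form the Lagrangian:
  L(x, lambda) = (1/2) x^T Q x + c^T x + lambda^T (A x - b)
Stationarity (grad_x L = 0): Q x + c + A^T lambda = 0.
Primal feasibility: A x = b.

This gives the KKT block system:
  [ Q   A^T ] [ x     ]   [-c ]
  [ A    0  ] [ lambda ] = [ b ]

Solving the linear system:
  x*      = (1.2692, 0.0962)
  lambda* = (0.6923)
  f(x*)   = -0.4712

x* = (1.2692, 0.0962), lambda* = (0.6923)


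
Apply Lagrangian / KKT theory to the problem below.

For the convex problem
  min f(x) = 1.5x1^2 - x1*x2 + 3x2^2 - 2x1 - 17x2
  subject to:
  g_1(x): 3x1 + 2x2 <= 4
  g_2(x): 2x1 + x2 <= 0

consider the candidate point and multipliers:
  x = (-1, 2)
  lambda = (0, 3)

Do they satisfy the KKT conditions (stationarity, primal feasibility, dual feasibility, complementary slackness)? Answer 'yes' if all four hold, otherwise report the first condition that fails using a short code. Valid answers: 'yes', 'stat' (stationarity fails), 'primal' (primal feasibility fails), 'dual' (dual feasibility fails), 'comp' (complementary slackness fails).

Gradient of f: grad f(x) = Q x + c = (-7, -4)
Constraint values g_i(x) = a_i^T x - b_i:
  g_1((-1, 2)) = -3
  g_2((-1, 2)) = 0
Stationarity residual: grad f(x) + sum_i lambda_i a_i = (-1, -1)
  -> stationarity FAILS
Primal feasibility (all g_i <= 0): OK
Dual feasibility (all lambda_i >= 0): OK
Complementary slackness (lambda_i * g_i(x) = 0 for all i): OK

Verdict: the first failing condition is stationarity -> stat.

stat


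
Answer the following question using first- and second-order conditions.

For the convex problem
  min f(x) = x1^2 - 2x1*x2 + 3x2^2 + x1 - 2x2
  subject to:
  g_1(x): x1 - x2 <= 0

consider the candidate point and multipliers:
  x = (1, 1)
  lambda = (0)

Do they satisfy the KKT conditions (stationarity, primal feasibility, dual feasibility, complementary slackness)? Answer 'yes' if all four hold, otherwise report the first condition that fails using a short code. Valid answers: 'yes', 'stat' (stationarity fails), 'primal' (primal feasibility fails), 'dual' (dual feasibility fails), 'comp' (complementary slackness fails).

Gradient of f: grad f(x) = Q x + c = (1, 2)
Constraint values g_i(x) = a_i^T x - b_i:
  g_1((1, 1)) = 0
Stationarity residual: grad f(x) + sum_i lambda_i a_i = (1, 2)
  -> stationarity FAILS
Primal feasibility (all g_i <= 0): OK
Dual feasibility (all lambda_i >= 0): OK
Complementary slackness (lambda_i * g_i(x) = 0 for all i): OK

Verdict: the first failing condition is stationarity -> stat.

stat


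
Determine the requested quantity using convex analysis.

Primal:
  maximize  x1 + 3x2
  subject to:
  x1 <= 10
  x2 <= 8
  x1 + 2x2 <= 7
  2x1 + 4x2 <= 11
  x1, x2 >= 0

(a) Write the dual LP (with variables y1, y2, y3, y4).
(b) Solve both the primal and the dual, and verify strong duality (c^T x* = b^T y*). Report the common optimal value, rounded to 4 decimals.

The standard primal-dual pair for 'max c^T x s.t. A x <= b, x >= 0' is:
  Dual:  min b^T y  s.t.  A^T y >= c,  y >= 0.

So the dual LP is:
  minimize  10y1 + 8y2 + 7y3 + 11y4
  subject to:
    y1 + y3 + 2y4 >= 1
    y2 + 2y3 + 4y4 >= 3
    y1, y2, y3, y4 >= 0

Solving the primal: x* = (0, 2.75).
  primal value c^T x* = 8.25.
Solving the dual: y* = (0, 0, 0, 0.75).
  dual value b^T y* = 8.25.
Strong duality: c^T x* = b^T y*. Confirmed.

8.25


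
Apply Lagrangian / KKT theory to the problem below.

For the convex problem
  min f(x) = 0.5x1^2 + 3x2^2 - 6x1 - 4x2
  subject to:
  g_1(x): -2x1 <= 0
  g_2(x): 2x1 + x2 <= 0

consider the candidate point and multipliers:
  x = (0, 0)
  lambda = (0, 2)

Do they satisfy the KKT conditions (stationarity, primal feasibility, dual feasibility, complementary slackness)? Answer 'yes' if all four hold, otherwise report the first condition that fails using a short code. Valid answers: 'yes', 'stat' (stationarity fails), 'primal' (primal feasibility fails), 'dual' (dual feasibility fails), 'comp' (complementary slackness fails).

Gradient of f: grad f(x) = Q x + c = (-6, -4)
Constraint values g_i(x) = a_i^T x - b_i:
  g_1((0, 0)) = 0
  g_2((0, 0)) = 0
Stationarity residual: grad f(x) + sum_i lambda_i a_i = (-2, -2)
  -> stationarity FAILS
Primal feasibility (all g_i <= 0): OK
Dual feasibility (all lambda_i >= 0): OK
Complementary slackness (lambda_i * g_i(x) = 0 for all i): OK

Verdict: the first failing condition is stationarity -> stat.

stat


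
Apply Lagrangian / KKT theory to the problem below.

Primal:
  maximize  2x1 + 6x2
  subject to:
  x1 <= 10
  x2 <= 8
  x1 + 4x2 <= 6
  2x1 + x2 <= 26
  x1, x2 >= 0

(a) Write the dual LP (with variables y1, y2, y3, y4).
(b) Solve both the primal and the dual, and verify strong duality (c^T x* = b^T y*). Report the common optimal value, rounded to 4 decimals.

The standard primal-dual pair for 'max c^T x s.t. A x <= b, x >= 0' is:
  Dual:  min b^T y  s.t.  A^T y >= c,  y >= 0.

So the dual LP is:
  minimize  10y1 + 8y2 + 6y3 + 26y4
  subject to:
    y1 + y3 + 2y4 >= 2
    y2 + 4y3 + y4 >= 6
    y1, y2, y3, y4 >= 0

Solving the primal: x* = (6, 0).
  primal value c^T x* = 12.
Solving the dual: y* = (0, 0, 2, 0).
  dual value b^T y* = 12.
Strong duality: c^T x* = b^T y*. Confirmed.

12


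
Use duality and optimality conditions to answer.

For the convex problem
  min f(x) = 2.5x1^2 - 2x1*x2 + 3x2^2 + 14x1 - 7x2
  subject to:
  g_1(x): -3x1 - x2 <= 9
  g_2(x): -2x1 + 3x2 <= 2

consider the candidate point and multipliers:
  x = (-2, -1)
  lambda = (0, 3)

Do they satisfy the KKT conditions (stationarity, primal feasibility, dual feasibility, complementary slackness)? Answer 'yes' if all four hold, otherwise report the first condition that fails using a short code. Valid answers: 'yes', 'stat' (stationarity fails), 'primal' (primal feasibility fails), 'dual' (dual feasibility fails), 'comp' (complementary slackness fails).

Gradient of f: grad f(x) = Q x + c = (6, -9)
Constraint values g_i(x) = a_i^T x - b_i:
  g_1((-2, -1)) = -2
  g_2((-2, -1)) = -1
Stationarity residual: grad f(x) + sum_i lambda_i a_i = (0, 0)
  -> stationarity OK
Primal feasibility (all g_i <= 0): OK
Dual feasibility (all lambda_i >= 0): OK
Complementary slackness (lambda_i * g_i(x) = 0 for all i): FAILS

Verdict: the first failing condition is complementary_slackness -> comp.

comp


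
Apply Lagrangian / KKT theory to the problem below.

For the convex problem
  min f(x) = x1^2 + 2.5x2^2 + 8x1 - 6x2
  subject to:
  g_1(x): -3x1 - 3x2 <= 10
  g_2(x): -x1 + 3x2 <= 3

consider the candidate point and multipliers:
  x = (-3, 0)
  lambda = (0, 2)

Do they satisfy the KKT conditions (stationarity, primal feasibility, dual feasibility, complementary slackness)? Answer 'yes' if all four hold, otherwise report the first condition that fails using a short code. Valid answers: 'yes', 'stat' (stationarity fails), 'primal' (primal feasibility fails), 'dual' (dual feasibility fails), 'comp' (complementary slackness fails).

Gradient of f: grad f(x) = Q x + c = (2, -6)
Constraint values g_i(x) = a_i^T x - b_i:
  g_1((-3, 0)) = -1
  g_2((-3, 0)) = 0
Stationarity residual: grad f(x) + sum_i lambda_i a_i = (0, 0)
  -> stationarity OK
Primal feasibility (all g_i <= 0): OK
Dual feasibility (all lambda_i >= 0): OK
Complementary slackness (lambda_i * g_i(x) = 0 for all i): OK

Verdict: yes, KKT holds.

yes


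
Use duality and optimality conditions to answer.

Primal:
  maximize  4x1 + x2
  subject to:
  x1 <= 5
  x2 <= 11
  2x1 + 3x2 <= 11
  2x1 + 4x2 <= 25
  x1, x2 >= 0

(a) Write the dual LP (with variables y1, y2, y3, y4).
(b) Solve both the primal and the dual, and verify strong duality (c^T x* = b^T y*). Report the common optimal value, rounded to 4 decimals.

The standard primal-dual pair for 'max c^T x s.t. A x <= b, x >= 0' is:
  Dual:  min b^T y  s.t.  A^T y >= c,  y >= 0.

So the dual LP is:
  minimize  5y1 + 11y2 + 11y3 + 25y4
  subject to:
    y1 + 2y3 + 2y4 >= 4
    y2 + 3y3 + 4y4 >= 1
    y1, y2, y3, y4 >= 0

Solving the primal: x* = (5, 0.3333).
  primal value c^T x* = 20.3333.
Solving the dual: y* = (3.3333, 0, 0.3333, 0).
  dual value b^T y* = 20.3333.
Strong duality: c^T x* = b^T y*. Confirmed.

20.3333


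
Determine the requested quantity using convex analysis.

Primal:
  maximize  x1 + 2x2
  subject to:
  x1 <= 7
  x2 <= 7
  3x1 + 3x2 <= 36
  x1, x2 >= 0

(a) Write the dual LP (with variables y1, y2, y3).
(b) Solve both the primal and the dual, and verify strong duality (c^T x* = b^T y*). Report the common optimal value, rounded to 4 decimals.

The standard primal-dual pair for 'max c^T x s.t. A x <= b, x >= 0' is:
  Dual:  min b^T y  s.t.  A^T y >= c,  y >= 0.

So the dual LP is:
  minimize  7y1 + 7y2 + 36y3
  subject to:
    y1 + 3y3 >= 1
    y2 + 3y3 >= 2
    y1, y2, y3 >= 0

Solving the primal: x* = (5, 7).
  primal value c^T x* = 19.
Solving the dual: y* = (0, 1, 0.3333).
  dual value b^T y* = 19.
Strong duality: c^T x* = b^T y*. Confirmed.

19


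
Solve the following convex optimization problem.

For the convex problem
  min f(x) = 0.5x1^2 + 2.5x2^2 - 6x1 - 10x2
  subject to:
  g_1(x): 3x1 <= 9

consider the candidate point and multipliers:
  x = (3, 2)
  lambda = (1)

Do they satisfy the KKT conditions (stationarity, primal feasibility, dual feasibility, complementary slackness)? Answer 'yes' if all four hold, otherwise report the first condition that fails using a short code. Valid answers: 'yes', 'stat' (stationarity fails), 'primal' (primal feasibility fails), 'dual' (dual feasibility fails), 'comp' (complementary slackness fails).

Gradient of f: grad f(x) = Q x + c = (-3, 0)
Constraint values g_i(x) = a_i^T x - b_i:
  g_1((3, 2)) = 0
Stationarity residual: grad f(x) + sum_i lambda_i a_i = (0, 0)
  -> stationarity OK
Primal feasibility (all g_i <= 0): OK
Dual feasibility (all lambda_i >= 0): OK
Complementary slackness (lambda_i * g_i(x) = 0 for all i): OK

Verdict: yes, KKT holds.

yes


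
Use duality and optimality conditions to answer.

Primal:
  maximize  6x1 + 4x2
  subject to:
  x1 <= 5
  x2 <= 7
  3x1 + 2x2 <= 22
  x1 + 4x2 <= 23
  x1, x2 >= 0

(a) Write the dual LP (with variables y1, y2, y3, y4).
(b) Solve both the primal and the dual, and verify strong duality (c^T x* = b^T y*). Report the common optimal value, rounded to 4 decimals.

The standard primal-dual pair for 'max c^T x s.t. A x <= b, x >= 0' is:
  Dual:  min b^T y  s.t.  A^T y >= c,  y >= 0.

So the dual LP is:
  minimize  5y1 + 7y2 + 22y3 + 23y4
  subject to:
    y1 + 3y3 + y4 >= 6
    y2 + 2y3 + 4y4 >= 4
    y1, y2, y3, y4 >= 0

Solving the primal: x* = (5, 3.5).
  primal value c^T x* = 44.
Solving the dual: y* = (0, 0, 2, 0).
  dual value b^T y* = 44.
Strong duality: c^T x* = b^T y*. Confirmed.

44


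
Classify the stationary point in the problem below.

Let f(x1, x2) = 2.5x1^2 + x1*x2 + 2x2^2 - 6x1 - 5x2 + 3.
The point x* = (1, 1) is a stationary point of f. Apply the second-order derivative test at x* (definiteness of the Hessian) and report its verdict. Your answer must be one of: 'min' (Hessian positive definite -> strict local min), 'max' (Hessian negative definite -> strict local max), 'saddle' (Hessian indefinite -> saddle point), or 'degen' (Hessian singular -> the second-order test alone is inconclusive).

Compute the Hessian H = grad^2 f:
  H = [[5, 1], [1, 4]]
Verify stationarity: grad f(x*) = H x* + g = (0, 0).
Eigenvalues of H: 3.382, 5.618.
Both eigenvalues > 0, so H is positive definite -> x* is a strict local min.

min


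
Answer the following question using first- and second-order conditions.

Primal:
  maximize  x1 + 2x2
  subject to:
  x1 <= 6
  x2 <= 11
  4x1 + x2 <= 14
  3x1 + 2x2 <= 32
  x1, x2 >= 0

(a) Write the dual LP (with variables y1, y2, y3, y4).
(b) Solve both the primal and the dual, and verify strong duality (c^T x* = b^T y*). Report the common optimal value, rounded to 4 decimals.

The standard primal-dual pair for 'max c^T x s.t. A x <= b, x >= 0' is:
  Dual:  min b^T y  s.t.  A^T y >= c,  y >= 0.

So the dual LP is:
  minimize  6y1 + 11y2 + 14y3 + 32y4
  subject to:
    y1 + 4y3 + 3y4 >= 1
    y2 + y3 + 2y4 >= 2
    y1, y2, y3, y4 >= 0

Solving the primal: x* = (0.75, 11).
  primal value c^T x* = 22.75.
Solving the dual: y* = (0, 1.75, 0.25, 0).
  dual value b^T y* = 22.75.
Strong duality: c^T x* = b^T y*. Confirmed.

22.75


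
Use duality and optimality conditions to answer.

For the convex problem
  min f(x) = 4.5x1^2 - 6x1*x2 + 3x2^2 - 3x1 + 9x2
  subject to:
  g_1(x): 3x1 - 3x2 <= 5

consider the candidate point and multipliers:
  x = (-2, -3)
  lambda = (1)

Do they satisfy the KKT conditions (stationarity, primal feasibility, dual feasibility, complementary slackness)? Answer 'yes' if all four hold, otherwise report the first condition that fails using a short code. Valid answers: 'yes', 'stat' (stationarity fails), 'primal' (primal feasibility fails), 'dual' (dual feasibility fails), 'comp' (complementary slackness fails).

Gradient of f: grad f(x) = Q x + c = (-3, 3)
Constraint values g_i(x) = a_i^T x - b_i:
  g_1((-2, -3)) = -2
Stationarity residual: grad f(x) + sum_i lambda_i a_i = (0, 0)
  -> stationarity OK
Primal feasibility (all g_i <= 0): OK
Dual feasibility (all lambda_i >= 0): OK
Complementary slackness (lambda_i * g_i(x) = 0 for all i): FAILS

Verdict: the first failing condition is complementary_slackness -> comp.

comp


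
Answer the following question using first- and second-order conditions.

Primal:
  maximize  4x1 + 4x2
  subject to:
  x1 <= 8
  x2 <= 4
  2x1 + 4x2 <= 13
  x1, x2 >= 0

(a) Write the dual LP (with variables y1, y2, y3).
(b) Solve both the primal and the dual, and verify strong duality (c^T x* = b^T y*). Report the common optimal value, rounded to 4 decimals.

The standard primal-dual pair for 'max c^T x s.t. A x <= b, x >= 0' is:
  Dual:  min b^T y  s.t.  A^T y >= c,  y >= 0.

So the dual LP is:
  minimize  8y1 + 4y2 + 13y3
  subject to:
    y1 + 2y3 >= 4
    y2 + 4y3 >= 4
    y1, y2, y3 >= 0

Solving the primal: x* = (6.5, 0).
  primal value c^T x* = 26.
Solving the dual: y* = (0, 0, 2).
  dual value b^T y* = 26.
Strong duality: c^T x* = b^T y*. Confirmed.

26


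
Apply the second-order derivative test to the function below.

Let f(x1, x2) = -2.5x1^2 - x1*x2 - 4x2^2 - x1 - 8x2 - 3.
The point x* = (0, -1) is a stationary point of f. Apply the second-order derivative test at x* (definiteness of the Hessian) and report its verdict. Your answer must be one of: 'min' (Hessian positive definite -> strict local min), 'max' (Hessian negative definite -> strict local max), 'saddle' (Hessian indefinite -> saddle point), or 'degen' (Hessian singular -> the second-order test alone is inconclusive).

Compute the Hessian H = grad^2 f:
  H = [[-5, -1], [-1, -8]]
Verify stationarity: grad f(x*) = H x* + g = (0, 0).
Eigenvalues of H: -8.3028, -4.6972.
Both eigenvalues < 0, so H is negative definite -> x* is a strict local max.

max


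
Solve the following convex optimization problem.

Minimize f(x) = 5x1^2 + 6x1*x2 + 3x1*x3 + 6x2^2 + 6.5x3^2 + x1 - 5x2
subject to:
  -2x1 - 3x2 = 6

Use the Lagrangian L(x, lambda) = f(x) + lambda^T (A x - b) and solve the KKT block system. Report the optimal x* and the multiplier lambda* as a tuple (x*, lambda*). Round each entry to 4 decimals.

Form the Lagrangian:
  L(x, lambda) = (1/2) x^T Q x + c^T x + lambda^T (A x - b)
Stationarity (grad_x L = 0): Q x + c + A^T lambda = 0.
Primal feasibility: A x = b.

This gives the KKT block system:
  [ Q   A^T ] [ x     ]   [-c ]
  [ A    0  ] [ lambda ] = [ b ]

Solving the linear system:
  x*      = (-1.2548, -1.1634, 0.2896)
  lambda* = (-8.8301)
  f(x*)   = 28.7716

x* = (-1.2548, -1.1634, 0.2896), lambda* = (-8.8301)


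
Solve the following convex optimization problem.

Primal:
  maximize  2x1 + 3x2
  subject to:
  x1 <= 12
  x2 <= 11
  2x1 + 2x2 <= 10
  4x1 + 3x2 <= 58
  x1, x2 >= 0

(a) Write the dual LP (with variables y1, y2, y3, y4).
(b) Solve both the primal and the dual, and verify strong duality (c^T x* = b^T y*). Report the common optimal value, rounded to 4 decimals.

The standard primal-dual pair for 'max c^T x s.t. A x <= b, x >= 0' is:
  Dual:  min b^T y  s.t.  A^T y >= c,  y >= 0.

So the dual LP is:
  minimize  12y1 + 11y2 + 10y3 + 58y4
  subject to:
    y1 + 2y3 + 4y4 >= 2
    y2 + 2y3 + 3y4 >= 3
    y1, y2, y3, y4 >= 0

Solving the primal: x* = (0, 5).
  primal value c^T x* = 15.
Solving the dual: y* = (0, 0, 1.5, 0).
  dual value b^T y* = 15.
Strong duality: c^T x* = b^T y*. Confirmed.

15


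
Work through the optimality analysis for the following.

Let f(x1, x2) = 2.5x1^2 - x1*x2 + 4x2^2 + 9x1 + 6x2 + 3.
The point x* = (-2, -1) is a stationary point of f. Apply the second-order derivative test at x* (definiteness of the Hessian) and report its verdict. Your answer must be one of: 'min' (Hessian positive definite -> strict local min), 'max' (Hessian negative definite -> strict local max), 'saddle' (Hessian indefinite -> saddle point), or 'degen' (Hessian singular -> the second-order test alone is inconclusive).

Compute the Hessian H = grad^2 f:
  H = [[5, -1], [-1, 8]]
Verify stationarity: grad f(x*) = H x* + g = (0, 0).
Eigenvalues of H: 4.6972, 8.3028.
Both eigenvalues > 0, so H is positive definite -> x* is a strict local min.

min


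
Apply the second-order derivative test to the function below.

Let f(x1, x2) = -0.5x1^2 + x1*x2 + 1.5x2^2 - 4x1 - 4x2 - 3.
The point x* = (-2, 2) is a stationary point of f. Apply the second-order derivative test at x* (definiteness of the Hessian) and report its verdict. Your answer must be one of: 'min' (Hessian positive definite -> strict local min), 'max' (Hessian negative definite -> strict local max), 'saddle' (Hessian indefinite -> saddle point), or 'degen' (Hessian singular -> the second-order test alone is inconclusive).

Compute the Hessian H = grad^2 f:
  H = [[-1, 1], [1, 3]]
Verify stationarity: grad f(x*) = H x* + g = (0, 0).
Eigenvalues of H: -1.2361, 3.2361.
Eigenvalues have mixed signs, so H is indefinite -> x* is a saddle point.

saddle


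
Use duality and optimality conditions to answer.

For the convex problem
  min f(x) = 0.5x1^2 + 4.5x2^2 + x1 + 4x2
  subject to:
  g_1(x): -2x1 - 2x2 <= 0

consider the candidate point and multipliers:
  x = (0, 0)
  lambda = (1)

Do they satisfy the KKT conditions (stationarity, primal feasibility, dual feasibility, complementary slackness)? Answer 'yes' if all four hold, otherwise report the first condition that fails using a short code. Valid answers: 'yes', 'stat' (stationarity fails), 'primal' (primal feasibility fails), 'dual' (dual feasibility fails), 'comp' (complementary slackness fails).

Gradient of f: grad f(x) = Q x + c = (1, 4)
Constraint values g_i(x) = a_i^T x - b_i:
  g_1((0, 0)) = 0
Stationarity residual: grad f(x) + sum_i lambda_i a_i = (-1, 2)
  -> stationarity FAILS
Primal feasibility (all g_i <= 0): OK
Dual feasibility (all lambda_i >= 0): OK
Complementary slackness (lambda_i * g_i(x) = 0 for all i): OK

Verdict: the first failing condition is stationarity -> stat.

stat


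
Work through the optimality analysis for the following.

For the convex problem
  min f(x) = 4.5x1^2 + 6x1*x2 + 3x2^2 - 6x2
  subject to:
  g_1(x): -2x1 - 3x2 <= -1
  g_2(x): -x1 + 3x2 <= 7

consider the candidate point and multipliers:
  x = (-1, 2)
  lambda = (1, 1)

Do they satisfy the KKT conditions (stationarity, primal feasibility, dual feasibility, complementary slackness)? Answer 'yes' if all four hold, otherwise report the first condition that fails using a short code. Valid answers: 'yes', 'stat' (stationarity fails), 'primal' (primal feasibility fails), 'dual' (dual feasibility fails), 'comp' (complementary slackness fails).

Gradient of f: grad f(x) = Q x + c = (3, 0)
Constraint values g_i(x) = a_i^T x - b_i:
  g_1((-1, 2)) = -3
  g_2((-1, 2)) = 0
Stationarity residual: grad f(x) + sum_i lambda_i a_i = (0, 0)
  -> stationarity OK
Primal feasibility (all g_i <= 0): OK
Dual feasibility (all lambda_i >= 0): OK
Complementary slackness (lambda_i * g_i(x) = 0 for all i): FAILS

Verdict: the first failing condition is complementary_slackness -> comp.

comp


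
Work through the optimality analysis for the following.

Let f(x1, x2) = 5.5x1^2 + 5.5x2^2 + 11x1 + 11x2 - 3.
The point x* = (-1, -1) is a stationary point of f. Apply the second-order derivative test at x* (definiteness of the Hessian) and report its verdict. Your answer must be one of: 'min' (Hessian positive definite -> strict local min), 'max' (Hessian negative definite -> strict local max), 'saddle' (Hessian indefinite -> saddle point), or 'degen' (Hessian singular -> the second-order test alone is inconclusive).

Compute the Hessian H = grad^2 f:
  H = [[11, 0], [0, 11]]
Verify stationarity: grad f(x*) = H x* + g = (0, 0).
Eigenvalues of H: 11, 11.
Both eigenvalues > 0, so H is positive definite -> x* is a strict local min.

min


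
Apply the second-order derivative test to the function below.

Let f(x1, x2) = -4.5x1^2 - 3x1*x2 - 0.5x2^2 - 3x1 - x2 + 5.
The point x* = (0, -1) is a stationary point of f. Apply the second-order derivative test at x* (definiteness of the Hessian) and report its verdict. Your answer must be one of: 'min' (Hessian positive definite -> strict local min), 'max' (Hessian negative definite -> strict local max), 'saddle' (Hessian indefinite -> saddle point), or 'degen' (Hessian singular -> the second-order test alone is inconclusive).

Compute the Hessian H = grad^2 f:
  H = [[-9, -3], [-3, -1]]
Verify stationarity: grad f(x*) = H x* + g = (0, 0).
Eigenvalues of H: -10, 0.
H has a zero eigenvalue (singular; negative semidefinite but not definite), so H is neither positive definite, negative definite, nor indefinite. The second-order test alone is inconclusive -> degen.
(Indeed, f is constant along the null direction of H through x*, so x* is not a strict local extremum.)

degen


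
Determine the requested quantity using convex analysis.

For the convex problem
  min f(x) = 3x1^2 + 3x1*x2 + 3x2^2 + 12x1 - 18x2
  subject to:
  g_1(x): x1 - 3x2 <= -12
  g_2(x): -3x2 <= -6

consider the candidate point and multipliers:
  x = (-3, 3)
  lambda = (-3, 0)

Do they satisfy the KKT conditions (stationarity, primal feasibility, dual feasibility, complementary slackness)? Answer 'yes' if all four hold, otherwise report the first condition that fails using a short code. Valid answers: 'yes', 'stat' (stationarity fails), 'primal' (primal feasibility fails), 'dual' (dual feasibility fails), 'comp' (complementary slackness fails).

Gradient of f: grad f(x) = Q x + c = (3, -9)
Constraint values g_i(x) = a_i^T x - b_i:
  g_1((-3, 3)) = 0
  g_2((-3, 3)) = -3
Stationarity residual: grad f(x) + sum_i lambda_i a_i = (0, 0)
  -> stationarity OK
Primal feasibility (all g_i <= 0): OK
Dual feasibility (all lambda_i >= 0): FAILS
Complementary slackness (lambda_i * g_i(x) = 0 for all i): OK

Verdict: the first failing condition is dual_feasibility -> dual.

dual


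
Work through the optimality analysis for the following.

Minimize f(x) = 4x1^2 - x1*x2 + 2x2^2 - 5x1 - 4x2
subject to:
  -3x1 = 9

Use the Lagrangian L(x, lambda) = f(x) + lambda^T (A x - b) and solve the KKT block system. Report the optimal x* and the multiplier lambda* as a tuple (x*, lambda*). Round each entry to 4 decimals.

Form the Lagrangian:
  L(x, lambda) = (1/2) x^T Q x + c^T x + lambda^T (A x - b)
Stationarity (grad_x L = 0): Q x + c + A^T lambda = 0.
Primal feasibility: A x = b.

This gives the KKT block system:
  [ Q   A^T ] [ x     ]   [-c ]
  [ A    0  ] [ lambda ] = [ b ]

Solving the linear system:
  x*      = (-3, 0.25)
  lambda* = (-9.75)
  f(x*)   = 50.875

x* = (-3, 0.25), lambda* = (-9.75)


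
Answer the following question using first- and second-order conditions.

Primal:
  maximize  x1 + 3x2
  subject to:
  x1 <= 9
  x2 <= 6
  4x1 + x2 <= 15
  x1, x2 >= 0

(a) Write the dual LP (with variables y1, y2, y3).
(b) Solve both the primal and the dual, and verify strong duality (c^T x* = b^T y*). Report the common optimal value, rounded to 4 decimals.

The standard primal-dual pair for 'max c^T x s.t. A x <= b, x >= 0' is:
  Dual:  min b^T y  s.t.  A^T y >= c,  y >= 0.

So the dual LP is:
  minimize  9y1 + 6y2 + 15y3
  subject to:
    y1 + 4y3 >= 1
    y2 + y3 >= 3
    y1, y2, y3 >= 0

Solving the primal: x* = (2.25, 6).
  primal value c^T x* = 20.25.
Solving the dual: y* = (0, 2.75, 0.25).
  dual value b^T y* = 20.25.
Strong duality: c^T x* = b^T y*. Confirmed.

20.25


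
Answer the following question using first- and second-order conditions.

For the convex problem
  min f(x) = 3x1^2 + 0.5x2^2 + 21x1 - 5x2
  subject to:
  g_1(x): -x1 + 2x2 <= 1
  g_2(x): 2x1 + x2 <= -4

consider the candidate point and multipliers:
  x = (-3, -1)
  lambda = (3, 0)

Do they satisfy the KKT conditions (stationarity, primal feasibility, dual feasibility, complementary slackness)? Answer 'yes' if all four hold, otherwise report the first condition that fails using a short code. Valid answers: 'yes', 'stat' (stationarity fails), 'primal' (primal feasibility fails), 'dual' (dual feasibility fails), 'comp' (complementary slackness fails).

Gradient of f: grad f(x) = Q x + c = (3, -6)
Constraint values g_i(x) = a_i^T x - b_i:
  g_1((-3, -1)) = 0
  g_2((-3, -1)) = -3
Stationarity residual: grad f(x) + sum_i lambda_i a_i = (0, 0)
  -> stationarity OK
Primal feasibility (all g_i <= 0): OK
Dual feasibility (all lambda_i >= 0): OK
Complementary slackness (lambda_i * g_i(x) = 0 for all i): OK

Verdict: yes, KKT holds.

yes


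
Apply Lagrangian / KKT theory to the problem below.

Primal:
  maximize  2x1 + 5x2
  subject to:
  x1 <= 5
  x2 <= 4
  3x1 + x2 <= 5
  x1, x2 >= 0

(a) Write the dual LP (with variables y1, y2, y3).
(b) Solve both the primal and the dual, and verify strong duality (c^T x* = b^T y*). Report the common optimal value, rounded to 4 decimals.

The standard primal-dual pair for 'max c^T x s.t. A x <= b, x >= 0' is:
  Dual:  min b^T y  s.t.  A^T y >= c,  y >= 0.

So the dual LP is:
  minimize  5y1 + 4y2 + 5y3
  subject to:
    y1 + 3y3 >= 2
    y2 + y3 >= 5
    y1, y2, y3 >= 0

Solving the primal: x* = (0.3333, 4).
  primal value c^T x* = 20.6667.
Solving the dual: y* = (0, 4.3333, 0.6667).
  dual value b^T y* = 20.6667.
Strong duality: c^T x* = b^T y*. Confirmed.

20.6667


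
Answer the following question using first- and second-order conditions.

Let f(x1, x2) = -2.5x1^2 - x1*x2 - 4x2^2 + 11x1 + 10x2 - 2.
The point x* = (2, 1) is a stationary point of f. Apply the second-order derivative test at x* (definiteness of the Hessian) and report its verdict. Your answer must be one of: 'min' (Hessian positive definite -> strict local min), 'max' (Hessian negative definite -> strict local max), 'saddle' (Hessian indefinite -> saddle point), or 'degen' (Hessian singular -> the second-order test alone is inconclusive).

Compute the Hessian H = grad^2 f:
  H = [[-5, -1], [-1, -8]]
Verify stationarity: grad f(x*) = H x* + g = (0, 0).
Eigenvalues of H: -8.3028, -4.6972.
Both eigenvalues < 0, so H is negative definite -> x* is a strict local max.

max


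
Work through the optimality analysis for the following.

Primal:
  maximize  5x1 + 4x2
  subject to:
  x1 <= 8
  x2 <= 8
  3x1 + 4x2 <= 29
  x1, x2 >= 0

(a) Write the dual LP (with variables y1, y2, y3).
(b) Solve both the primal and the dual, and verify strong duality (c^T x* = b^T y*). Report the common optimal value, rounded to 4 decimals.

The standard primal-dual pair for 'max c^T x s.t. A x <= b, x >= 0' is:
  Dual:  min b^T y  s.t.  A^T y >= c,  y >= 0.

So the dual LP is:
  minimize  8y1 + 8y2 + 29y3
  subject to:
    y1 + 3y3 >= 5
    y2 + 4y3 >= 4
    y1, y2, y3 >= 0

Solving the primal: x* = (8, 1.25).
  primal value c^T x* = 45.
Solving the dual: y* = (2, 0, 1).
  dual value b^T y* = 45.
Strong duality: c^T x* = b^T y*. Confirmed.

45


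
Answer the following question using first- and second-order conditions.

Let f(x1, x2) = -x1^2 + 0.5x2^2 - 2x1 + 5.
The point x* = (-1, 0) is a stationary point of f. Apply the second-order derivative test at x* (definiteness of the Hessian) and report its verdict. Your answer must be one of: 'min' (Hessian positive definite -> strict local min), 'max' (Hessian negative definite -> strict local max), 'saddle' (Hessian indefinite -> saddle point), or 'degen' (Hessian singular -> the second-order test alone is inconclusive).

Compute the Hessian H = grad^2 f:
  H = [[-2, 0], [0, 1]]
Verify stationarity: grad f(x*) = H x* + g = (0, 0).
Eigenvalues of H: -2, 1.
Eigenvalues have mixed signs, so H is indefinite -> x* is a saddle point.

saddle


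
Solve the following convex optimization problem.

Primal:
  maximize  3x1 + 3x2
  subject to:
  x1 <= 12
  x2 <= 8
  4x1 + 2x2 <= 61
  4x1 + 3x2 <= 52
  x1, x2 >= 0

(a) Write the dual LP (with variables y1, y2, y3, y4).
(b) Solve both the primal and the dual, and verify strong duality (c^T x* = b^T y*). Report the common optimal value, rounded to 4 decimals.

The standard primal-dual pair for 'max c^T x s.t. A x <= b, x >= 0' is:
  Dual:  min b^T y  s.t.  A^T y >= c,  y >= 0.

So the dual LP is:
  minimize  12y1 + 8y2 + 61y3 + 52y4
  subject to:
    y1 + 4y3 + 4y4 >= 3
    y2 + 2y3 + 3y4 >= 3
    y1, y2, y3, y4 >= 0

Solving the primal: x* = (7, 8).
  primal value c^T x* = 45.
Solving the dual: y* = (0, 0.75, 0, 0.75).
  dual value b^T y* = 45.
Strong duality: c^T x* = b^T y*. Confirmed.

45


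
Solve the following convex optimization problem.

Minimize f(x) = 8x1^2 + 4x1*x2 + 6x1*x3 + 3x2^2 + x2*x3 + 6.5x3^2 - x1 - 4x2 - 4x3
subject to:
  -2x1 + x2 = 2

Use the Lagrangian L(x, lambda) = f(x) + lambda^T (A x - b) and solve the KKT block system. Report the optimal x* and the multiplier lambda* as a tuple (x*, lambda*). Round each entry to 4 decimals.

Form the Lagrangian:
  L(x, lambda) = (1/2) x^T Q x + c^T x + lambda^T (A x - b)
Stationarity (grad_x L = 0): Q x + c + A^T lambda = 0.
Primal feasibility: A x = b.

This gives the KKT block system:
  [ Q   A^T ] [ x     ]   [-c ]
  [ A    0  ] [ lambda ] = [ b ]

Solving the linear system:
  x*      = (-0.4744, 1.0512, 0.4458)
  lambda* = (-0.8554)
  f(x*)   = -1.9014

x* = (-0.4744, 1.0512, 0.4458), lambda* = (-0.8554)


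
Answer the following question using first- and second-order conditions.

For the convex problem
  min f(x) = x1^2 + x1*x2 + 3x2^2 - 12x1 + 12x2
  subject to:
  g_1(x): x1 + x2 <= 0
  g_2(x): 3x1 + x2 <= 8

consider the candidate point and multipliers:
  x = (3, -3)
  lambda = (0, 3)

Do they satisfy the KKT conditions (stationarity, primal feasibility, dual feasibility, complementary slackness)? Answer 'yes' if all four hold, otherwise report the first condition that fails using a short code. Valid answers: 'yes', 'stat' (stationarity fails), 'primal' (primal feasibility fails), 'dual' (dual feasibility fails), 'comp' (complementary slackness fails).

Gradient of f: grad f(x) = Q x + c = (-9, -3)
Constraint values g_i(x) = a_i^T x - b_i:
  g_1((3, -3)) = 0
  g_2((3, -3)) = -2
Stationarity residual: grad f(x) + sum_i lambda_i a_i = (0, 0)
  -> stationarity OK
Primal feasibility (all g_i <= 0): OK
Dual feasibility (all lambda_i >= 0): OK
Complementary slackness (lambda_i * g_i(x) = 0 for all i): FAILS

Verdict: the first failing condition is complementary_slackness -> comp.

comp


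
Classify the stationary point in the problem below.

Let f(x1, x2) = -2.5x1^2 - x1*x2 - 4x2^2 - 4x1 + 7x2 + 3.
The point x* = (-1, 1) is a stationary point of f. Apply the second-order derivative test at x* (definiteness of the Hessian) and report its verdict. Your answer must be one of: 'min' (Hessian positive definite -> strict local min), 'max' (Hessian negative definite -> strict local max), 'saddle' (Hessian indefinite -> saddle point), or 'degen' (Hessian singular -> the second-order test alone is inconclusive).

Compute the Hessian H = grad^2 f:
  H = [[-5, -1], [-1, -8]]
Verify stationarity: grad f(x*) = H x* + g = (0, 0).
Eigenvalues of H: -8.3028, -4.6972.
Both eigenvalues < 0, so H is negative definite -> x* is a strict local max.

max
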